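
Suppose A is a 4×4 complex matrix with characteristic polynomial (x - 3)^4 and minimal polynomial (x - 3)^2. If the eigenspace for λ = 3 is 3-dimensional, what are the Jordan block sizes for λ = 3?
Block sizes for λ = 3: [2, 1, 1]

Step 1 — from the characteristic polynomial, algebraic multiplicity of λ = 3 is 4. From dim ker(A − (3)·I) = 3, there are exactly 3 Jordan blocks for λ = 3.
Step 2 — from the minimal polynomial, the factor (x − 3)^2 tells us the largest block for λ = 3 has size 2.
Step 3 — with total size 4, 3 blocks, and largest block 2, the block sizes (in nonincreasing order) are [2, 1, 1].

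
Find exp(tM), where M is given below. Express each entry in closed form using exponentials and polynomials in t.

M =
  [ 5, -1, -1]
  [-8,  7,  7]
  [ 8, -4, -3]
e^{tM} =
  [2*t^2*exp(3*t) + 2*t*exp(3*t) + exp(3*t), -t^2*exp(3*t) - t*exp(3*t), -3*t^2*exp(3*t)/2 - t*exp(3*t)]
  [4*t^2*exp(3*t) - 8*t*exp(3*t), -2*t^2*exp(3*t) + 4*t*exp(3*t) + exp(3*t), -3*t^2*exp(3*t) + 7*t*exp(3*t)]
  [8*t*exp(3*t), -4*t*exp(3*t), -6*t*exp(3*t) + exp(3*t)]

Strategy: write M = P · J · P⁻¹ where J is a Jordan canonical form, so e^{tM} = P · e^{tJ} · P⁻¹, and e^{tJ} can be computed block-by-block.

M has Jordan form
J =
  [3, 1, 0]
  [0, 3, 1]
  [0, 0, 3]
(up to reordering of blocks).

Per-block formulas:
  For a 3×3 Jordan block J_3(3): exp(t · J_3(3)) = e^(3t)·(I + t·N + (t^2/2)·N^2), where N is the 3×3 nilpotent shift.

After assembling e^{tJ} and conjugating by P, we get:

e^{tM} =
  [2*t^2*exp(3*t) + 2*t*exp(3*t) + exp(3*t), -t^2*exp(3*t) - t*exp(3*t), -3*t^2*exp(3*t)/2 - t*exp(3*t)]
  [4*t^2*exp(3*t) - 8*t*exp(3*t), -2*t^2*exp(3*t) + 4*t*exp(3*t) + exp(3*t), -3*t^2*exp(3*t) + 7*t*exp(3*t)]
  [8*t*exp(3*t), -4*t*exp(3*t), -6*t*exp(3*t) + exp(3*t)]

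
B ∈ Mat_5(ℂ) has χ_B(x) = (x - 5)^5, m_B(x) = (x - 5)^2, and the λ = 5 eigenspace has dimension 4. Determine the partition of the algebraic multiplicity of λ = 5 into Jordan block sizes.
Block sizes for λ = 5: [2, 1, 1, 1]

Step 1 — from the characteristic polynomial, algebraic multiplicity of λ = 5 is 5. From dim ker(B − (5)·I) = 4, there are exactly 4 Jordan blocks for λ = 5.
Step 2 — from the minimal polynomial, the factor (x − 5)^2 tells us the largest block for λ = 5 has size 2.
Step 3 — with total size 5, 4 blocks, and largest block 2, the block sizes (in nonincreasing order) are [2, 1, 1, 1].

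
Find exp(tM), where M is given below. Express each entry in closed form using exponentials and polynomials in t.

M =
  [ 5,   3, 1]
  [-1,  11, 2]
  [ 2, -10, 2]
e^{tM} =
  [-t*exp(6*t) + exp(6*t), t^2*exp(6*t) + 3*t*exp(6*t), t^2*exp(6*t)/2 + t*exp(6*t)]
  [-t*exp(6*t), t^2*exp(6*t) + 5*t*exp(6*t) + exp(6*t), t^2*exp(6*t)/2 + 2*t*exp(6*t)]
  [2*t*exp(6*t), -2*t^2*exp(6*t) - 10*t*exp(6*t), -t^2*exp(6*t) - 4*t*exp(6*t) + exp(6*t)]

Strategy: write M = P · J · P⁻¹ where J is a Jordan canonical form, so e^{tM} = P · e^{tJ} · P⁻¹, and e^{tJ} can be computed block-by-block.

M has Jordan form
J =
  [6, 1, 0]
  [0, 6, 1]
  [0, 0, 6]
(up to reordering of blocks).

Per-block formulas:
  For a 3×3 Jordan block J_3(6): exp(t · J_3(6)) = e^(6t)·(I + t·N + (t^2/2)·N^2), where N is the 3×3 nilpotent shift.

After assembling e^{tJ} and conjugating by P, we get:

e^{tM} =
  [-t*exp(6*t) + exp(6*t), t^2*exp(6*t) + 3*t*exp(6*t), t^2*exp(6*t)/2 + t*exp(6*t)]
  [-t*exp(6*t), t^2*exp(6*t) + 5*t*exp(6*t) + exp(6*t), t^2*exp(6*t)/2 + 2*t*exp(6*t)]
  [2*t*exp(6*t), -2*t^2*exp(6*t) - 10*t*exp(6*t), -t^2*exp(6*t) - 4*t*exp(6*t) + exp(6*t)]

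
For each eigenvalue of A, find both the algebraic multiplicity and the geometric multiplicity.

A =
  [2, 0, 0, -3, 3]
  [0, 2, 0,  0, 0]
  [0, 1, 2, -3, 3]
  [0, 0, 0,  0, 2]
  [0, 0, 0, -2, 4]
λ = 2: alg = 5, geom = 3

Step 1 — factor the characteristic polynomial to read off the algebraic multiplicities:
  χ_A(x) = (x - 2)^5

Step 2 — compute geometric multiplicities via the rank-nullity identity g(λ) = n − rank(A − λI):
  rank(A − (2)·I) = 2, so dim ker(A − (2)·I) = n − 2 = 3

Summary:
  λ = 2: algebraic multiplicity = 5, geometric multiplicity = 3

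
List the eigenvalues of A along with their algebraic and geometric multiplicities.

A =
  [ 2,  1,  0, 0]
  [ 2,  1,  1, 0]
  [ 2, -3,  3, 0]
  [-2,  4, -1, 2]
λ = 2: alg = 4, geom = 2

Step 1 — factor the characteristic polynomial to read off the algebraic multiplicities:
  χ_A(x) = (x - 2)^4

Step 2 — compute geometric multiplicities via the rank-nullity identity g(λ) = n − rank(A − λI):
  rank(A − (2)·I) = 2, so dim ker(A − (2)·I) = n − 2 = 2

Summary:
  λ = 2: algebraic multiplicity = 4, geometric multiplicity = 2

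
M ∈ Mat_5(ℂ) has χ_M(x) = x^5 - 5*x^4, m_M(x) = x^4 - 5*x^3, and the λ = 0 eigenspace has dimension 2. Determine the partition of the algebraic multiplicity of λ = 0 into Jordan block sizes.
Block sizes for λ = 0: [3, 1]

Step 1 — from the characteristic polynomial, algebraic multiplicity of λ = 0 is 4. From dim ker(M − (0)·I) = 2, there are exactly 2 Jordan blocks for λ = 0.
Step 2 — from the minimal polynomial, the factor (x − 0)^3 tells us the largest block for λ = 0 has size 3.
Step 3 — with total size 4, 2 blocks, and largest block 3, the block sizes (in nonincreasing order) are [3, 1].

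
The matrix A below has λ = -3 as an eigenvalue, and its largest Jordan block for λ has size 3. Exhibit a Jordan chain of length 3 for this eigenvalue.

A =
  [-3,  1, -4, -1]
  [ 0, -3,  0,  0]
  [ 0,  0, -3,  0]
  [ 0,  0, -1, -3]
A Jordan chain for λ = -3 of length 3:
v_1 = (1, 0, 0, 0)ᵀ
v_2 = (-4, 0, 0, -1)ᵀ
v_3 = (0, 0, 1, 0)ᵀ

Let N = A − (-3)·I. We want v_3 with N^3 v_3 = 0 but N^2 v_3 ≠ 0; then v_{j-1} := N · v_j for j = 3, …, 2.

Pick v_3 = (0, 0, 1, 0)ᵀ.
Then v_2 = N · v_3 = (-4, 0, 0, -1)ᵀ.
Then v_1 = N · v_2 = (1, 0, 0, 0)ᵀ.

Sanity check: (A − (-3)·I) v_1 = (0, 0, 0, 0)ᵀ = 0. ✓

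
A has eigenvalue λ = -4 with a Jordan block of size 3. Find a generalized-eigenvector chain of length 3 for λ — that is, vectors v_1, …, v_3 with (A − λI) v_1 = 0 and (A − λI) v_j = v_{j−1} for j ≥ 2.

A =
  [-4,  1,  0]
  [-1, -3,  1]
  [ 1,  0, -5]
A Jordan chain for λ = -4 of length 3:
v_1 = (-1, 0, -1)ᵀ
v_2 = (0, -1, 1)ᵀ
v_3 = (1, 0, 0)ᵀ

Let N = A − (-4)·I. We want v_3 with N^3 v_3 = 0 but N^2 v_3 ≠ 0; then v_{j-1} := N · v_j for j = 3, …, 2.

Pick v_3 = (1, 0, 0)ᵀ.
Then v_2 = N · v_3 = (0, -1, 1)ᵀ.
Then v_1 = N · v_2 = (-1, 0, -1)ᵀ.

Sanity check: (A − (-4)·I) v_1 = (0, 0, 0)ᵀ = 0. ✓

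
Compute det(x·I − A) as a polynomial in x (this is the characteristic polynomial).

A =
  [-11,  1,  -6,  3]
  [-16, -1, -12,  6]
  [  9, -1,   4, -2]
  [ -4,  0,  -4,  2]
x^4 + 6*x^3 + 9*x^2

Expanding det(x·I − A) (e.g. by cofactor expansion or by noting that A is similar to its Jordan form J, which has the same characteristic polynomial as A) gives
  χ_A(x) = x^4 + 6*x^3 + 9*x^2
which factors as x^2*(x + 3)^2. The eigenvalues (with algebraic multiplicities) are λ = -3 with multiplicity 2, λ = 0 with multiplicity 2.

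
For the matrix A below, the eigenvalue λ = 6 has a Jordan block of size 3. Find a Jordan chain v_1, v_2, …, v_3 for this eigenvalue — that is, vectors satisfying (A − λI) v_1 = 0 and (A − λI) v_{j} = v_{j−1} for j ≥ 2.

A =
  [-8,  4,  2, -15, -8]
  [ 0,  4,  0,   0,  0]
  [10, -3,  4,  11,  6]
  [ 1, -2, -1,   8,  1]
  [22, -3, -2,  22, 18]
A Jordan chain for λ = 6 of length 3:
v_1 = (-1, 0, 1, 0, 2)ᵀ
v_2 = (2, 0, -2, -1, -2)ᵀ
v_3 = (0, 0, 1, 0, 0)ᵀ

Let N = A − (6)·I. We want v_3 with N^3 v_3 = 0 but N^2 v_3 ≠ 0; then v_{j-1} := N · v_j for j = 3, …, 2.

Pick v_3 = (0, 0, 1, 0, 0)ᵀ.
Then v_2 = N · v_3 = (2, 0, -2, -1, -2)ᵀ.
Then v_1 = N · v_2 = (-1, 0, 1, 0, 2)ᵀ.

Sanity check: (A − (6)·I) v_1 = (0, 0, 0, 0, 0)ᵀ = 0. ✓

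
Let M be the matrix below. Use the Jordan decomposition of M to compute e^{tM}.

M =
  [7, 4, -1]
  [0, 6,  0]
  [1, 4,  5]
e^{tM} =
  [t*exp(6*t) + exp(6*t), 4*t*exp(6*t), -t*exp(6*t)]
  [0, exp(6*t), 0]
  [t*exp(6*t), 4*t*exp(6*t), -t*exp(6*t) + exp(6*t)]

Strategy: write M = P · J · P⁻¹ where J is a Jordan canonical form, so e^{tM} = P · e^{tJ} · P⁻¹, and e^{tJ} can be computed block-by-block.

M has Jordan form
J =
  [6, 1, 0]
  [0, 6, 0]
  [0, 0, 6]
(up to reordering of blocks).

Per-block formulas:
  For a 1×1 block at λ = 6: exp(t · [6]) = [e^(6t)].
  For a 2×2 Jordan block J_2(6): exp(t · J_2(6)) = e^(6t)·(I + t·N), where N is the 2×2 nilpotent shift.

After assembling e^{tJ} and conjugating by P, we get:

e^{tM} =
  [t*exp(6*t) + exp(6*t), 4*t*exp(6*t), -t*exp(6*t)]
  [0, exp(6*t), 0]
  [t*exp(6*t), 4*t*exp(6*t), -t*exp(6*t) + exp(6*t)]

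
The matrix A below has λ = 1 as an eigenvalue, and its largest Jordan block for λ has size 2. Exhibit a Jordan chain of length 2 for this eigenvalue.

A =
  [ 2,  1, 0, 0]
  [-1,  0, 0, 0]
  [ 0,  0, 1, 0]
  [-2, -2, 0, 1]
A Jordan chain for λ = 1 of length 2:
v_1 = (1, -1, 0, -2)ᵀ
v_2 = (1, 0, 0, 0)ᵀ

Let N = A − (1)·I. We want v_2 with N^2 v_2 = 0 but N^1 v_2 ≠ 0; then v_{j-1} := N · v_j for j = 2, …, 2.

Pick v_2 = (1, 0, 0, 0)ᵀ.
Then v_1 = N · v_2 = (1, -1, 0, -2)ᵀ.

Sanity check: (A − (1)·I) v_1 = (0, 0, 0, 0)ᵀ = 0. ✓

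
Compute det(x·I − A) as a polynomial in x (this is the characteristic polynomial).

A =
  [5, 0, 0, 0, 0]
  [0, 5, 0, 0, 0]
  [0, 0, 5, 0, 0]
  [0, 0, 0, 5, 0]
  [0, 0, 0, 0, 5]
x^5 - 25*x^4 + 250*x^3 - 1250*x^2 + 3125*x - 3125

Expanding det(x·I − A) (e.g. by cofactor expansion or by noting that A is similar to its Jordan form J, which has the same characteristic polynomial as A) gives
  χ_A(x) = x^5 - 25*x^4 + 250*x^3 - 1250*x^2 + 3125*x - 3125
which factors as (x - 5)^5. The eigenvalues (with algebraic multiplicities) are λ = 5 with multiplicity 5.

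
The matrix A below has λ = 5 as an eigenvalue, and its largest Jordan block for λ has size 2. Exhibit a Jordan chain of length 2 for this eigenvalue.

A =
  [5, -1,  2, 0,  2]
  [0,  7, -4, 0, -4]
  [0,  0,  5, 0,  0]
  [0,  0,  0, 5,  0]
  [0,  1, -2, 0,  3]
A Jordan chain for λ = 5 of length 2:
v_1 = (-1, 2, 0, 0, 1)ᵀ
v_2 = (0, 1, 0, 0, 0)ᵀ

Let N = A − (5)·I. We want v_2 with N^2 v_2 = 0 but N^1 v_2 ≠ 0; then v_{j-1} := N · v_j for j = 2, …, 2.

Pick v_2 = (0, 1, 0, 0, 0)ᵀ.
Then v_1 = N · v_2 = (-1, 2, 0, 0, 1)ᵀ.

Sanity check: (A − (5)·I) v_1 = (0, 0, 0, 0, 0)ᵀ = 0. ✓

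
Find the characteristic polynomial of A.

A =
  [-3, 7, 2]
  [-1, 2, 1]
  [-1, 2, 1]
x^3

Expanding det(x·I − A) (e.g. by cofactor expansion or by noting that A is similar to its Jordan form J, which has the same characteristic polynomial as A) gives
  χ_A(x) = x^3
which factors as x^3. The eigenvalues (with algebraic multiplicities) are λ = 0 with multiplicity 3.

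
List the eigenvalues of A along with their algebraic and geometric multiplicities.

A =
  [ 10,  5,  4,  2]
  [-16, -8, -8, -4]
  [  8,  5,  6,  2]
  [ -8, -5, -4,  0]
λ = 2: alg = 4, geom = 3

Step 1 — factor the characteristic polynomial to read off the algebraic multiplicities:
  χ_A(x) = (x - 2)^4

Step 2 — compute geometric multiplicities via the rank-nullity identity g(λ) = n − rank(A − λI):
  rank(A − (2)·I) = 1, so dim ker(A − (2)·I) = n − 1 = 3

Summary:
  λ = 2: algebraic multiplicity = 4, geometric multiplicity = 3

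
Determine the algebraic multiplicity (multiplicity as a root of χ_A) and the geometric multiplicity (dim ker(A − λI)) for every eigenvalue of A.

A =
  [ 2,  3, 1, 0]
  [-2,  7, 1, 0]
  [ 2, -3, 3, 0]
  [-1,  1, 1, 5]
λ = 4: alg = 3, geom = 2; λ = 5: alg = 1, geom = 1

Step 1 — factor the characteristic polynomial to read off the algebraic multiplicities:
  χ_A(x) = (x - 5)*(x - 4)^3

Step 2 — compute geometric multiplicities via the rank-nullity identity g(λ) = n − rank(A − λI):
  rank(A − (4)·I) = 2, so dim ker(A − (4)·I) = n − 2 = 2
  rank(A − (5)·I) = 3, so dim ker(A − (5)·I) = n − 3 = 1

Summary:
  λ = 4: algebraic multiplicity = 3, geometric multiplicity = 2
  λ = 5: algebraic multiplicity = 1, geometric multiplicity = 1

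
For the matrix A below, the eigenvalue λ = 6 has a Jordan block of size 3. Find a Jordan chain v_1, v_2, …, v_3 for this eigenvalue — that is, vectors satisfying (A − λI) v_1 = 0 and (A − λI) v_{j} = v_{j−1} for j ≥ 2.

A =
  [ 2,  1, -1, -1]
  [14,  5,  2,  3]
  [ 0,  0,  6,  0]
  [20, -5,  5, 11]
A Jordan chain for λ = 6 of length 3:
v_1 = (10, -10, 0, -50)ᵀ
v_2 = (-4, 14, 0, 20)ᵀ
v_3 = (1, 0, 0, 0)ᵀ

Let N = A − (6)·I. We want v_3 with N^3 v_3 = 0 but N^2 v_3 ≠ 0; then v_{j-1} := N · v_j for j = 3, …, 2.

Pick v_3 = (1, 0, 0, 0)ᵀ.
Then v_2 = N · v_3 = (-4, 14, 0, 20)ᵀ.
Then v_1 = N · v_2 = (10, -10, 0, -50)ᵀ.

Sanity check: (A − (6)·I) v_1 = (0, 0, 0, 0)ᵀ = 0. ✓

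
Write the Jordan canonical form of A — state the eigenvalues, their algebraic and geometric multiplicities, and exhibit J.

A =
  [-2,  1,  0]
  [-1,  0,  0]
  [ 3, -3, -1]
J_2(-1) ⊕ J_1(-1)

The characteristic polynomial is
  det(x·I − A) = x^3 + 3*x^2 + 3*x + 1 = (x + 1)^3

Eigenvalues and multiplicities (the geometric multiplicity of λ is n − rank(A − λI), which equals the number of Jordan blocks for λ):
  λ = -1: algebraic multiplicity = 3, geometric multiplicity = 2

Determining the block sizes for each eigenvalue:
  λ = -1: 2 blocks summing to 3 forces exactly one block of size 2 and the rest size 1 → block sizes [2, 1]

Assembling the blocks gives a Jordan form
J =
  [-1,  1,  0]
  [ 0, -1,  0]
  [ 0,  0, -1]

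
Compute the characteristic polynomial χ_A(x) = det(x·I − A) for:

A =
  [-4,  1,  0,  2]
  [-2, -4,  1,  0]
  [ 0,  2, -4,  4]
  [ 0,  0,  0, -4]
x^4 + 16*x^3 + 96*x^2 + 256*x + 256

Expanding det(x·I − A) (e.g. by cofactor expansion or by noting that A is similar to its Jordan form J, which has the same characteristic polynomial as A) gives
  χ_A(x) = x^4 + 16*x^3 + 96*x^2 + 256*x + 256
which factors as (x + 4)^4. The eigenvalues (with algebraic multiplicities) are λ = -4 with multiplicity 4.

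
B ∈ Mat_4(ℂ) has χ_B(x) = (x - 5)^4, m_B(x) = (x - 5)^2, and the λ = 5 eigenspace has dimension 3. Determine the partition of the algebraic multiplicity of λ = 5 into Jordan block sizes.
Block sizes for λ = 5: [2, 1, 1]

Step 1 — from the characteristic polynomial, algebraic multiplicity of λ = 5 is 4. From dim ker(B − (5)·I) = 3, there are exactly 3 Jordan blocks for λ = 5.
Step 2 — from the minimal polynomial, the factor (x − 5)^2 tells us the largest block for λ = 5 has size 2.
Step 3 — with total size 4, 3 blocks, and largest block 2, the block sizes (in nonincreasing order) are [2, 1, 1].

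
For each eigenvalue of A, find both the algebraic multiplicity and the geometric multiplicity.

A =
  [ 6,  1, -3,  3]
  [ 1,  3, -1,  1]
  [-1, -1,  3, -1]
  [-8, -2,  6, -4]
λ = 2: alg = 4, geom = 2

Step 1 — factor the characteristic polynomial to read off the algebraic multiplicities:
  χ_A(x) = (x - 2)^4

Step 2 — compute geometric multiplicities via the rank-nullity identity g(λ) = n − rank(A − λI):
  rank(A − (2)·I) = 2, so dim ker(A − (2)·I) = n − 2 = 2

Summary:
  λ = 2: algebraic multiplicity = 4, geometric multiplicity = 2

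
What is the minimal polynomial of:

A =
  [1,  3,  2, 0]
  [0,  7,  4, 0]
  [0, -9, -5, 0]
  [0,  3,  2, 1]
x^2 - 2*x + 1

The characteristic polynomial is χ_A(x) = (x - 1)^4, so the eigenvalues are known. The minimal polynomial is
  m_A(x) = Π_λ (x − λ)^{k_λ}
where k_λ is the size of the *largest* Jordan block for λ (equivalently, the smallest k with (A − λI)^k v = 0 for every generalised eigenvector v of λ).

  λ = 1: largest Jordan block has size 2, contributing (x − 1)^2

So m_A(x) = (x - 1)^2 = x^2 - 2*x + 1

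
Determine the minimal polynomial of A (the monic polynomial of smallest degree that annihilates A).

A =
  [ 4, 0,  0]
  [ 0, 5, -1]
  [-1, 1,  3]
x^3 - 12*x^2 + 48*x - 64

The characteristic polynomial is χ_A(x) = (x - 4)^3, so the eigenvalues are known. The minimal polynomial is
  m_A(x) = Π_λ (x − λ)^{k_λ}
where k_λ is the size of the *largest* Jordan block for λ (equivalently, the smallest k with (A − λI)^k v = 0 for every generalised eigenvector v of λ).

  λ = 4: largest Jordan block has size 3, contributing (x − 4)^3

So m_A(x) = (x - 4)^3 = x^3 - 12*x^2 + 48*x - 64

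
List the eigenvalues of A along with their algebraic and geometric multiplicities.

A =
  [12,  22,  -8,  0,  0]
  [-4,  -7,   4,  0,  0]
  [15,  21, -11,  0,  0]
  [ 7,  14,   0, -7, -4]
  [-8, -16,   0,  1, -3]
λ = -5: alg = 4, geom = 2; λ = 4: alg = 1, geom = 1

Step 1 — factor the characteristic polynomial to read off the algebraic multiplicities:
  χ_A(x) = (x - 4)*(x + 5)^4

Step 2 — compute geometric multiplicities via the rank-nullity identity g(λ) = n − rank(A − λI):
  rank(A − (-5)·I) = 3, so dim ker(A − (-5)·I) = n − 3 = 2
  rank(A − (4)·I) = 4, so dim ker(A − (4)·I) = n − 4 = 1

Summary:
  λ = -5: algebraic multiplicity = 4, geometric multiplicity = 2
  λ = 4: algebraic multiplicity = 1, geometric multiplicity = 1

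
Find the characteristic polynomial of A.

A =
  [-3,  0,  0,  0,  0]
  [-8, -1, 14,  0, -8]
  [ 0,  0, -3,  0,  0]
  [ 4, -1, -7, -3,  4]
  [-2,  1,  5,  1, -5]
x^5 + 15*x^4 + 90*x^3 + 270*x^2 + 405*x + 243

Expanding det(x·I − A) (e.g. by cofactor expansion or by noting that A is similar to its Jordan form J, which has the same characteristic polynomial as A) gives
  χ_A(x) = x^5 + 15*x^4 + 90*x^3 + 270*x^2 + 405*x + 243
which factors as (x + 3)^5. The eigenvalues (with algebraic multiplicities) are λ = -3 with multiplicity 5.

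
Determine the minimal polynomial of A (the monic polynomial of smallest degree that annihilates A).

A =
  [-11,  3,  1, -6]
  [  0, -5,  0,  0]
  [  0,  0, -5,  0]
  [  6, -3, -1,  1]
x^2 + 10*x + 25

The characteristic polynomial is χ_A(x) = (x + 5)^4, so the eigenvalues are known. The minimal polynomial is
  m_A(x) = Π_λ (x − λ)^{k_λ}
where k_λ is the size of the *largest* Jordan block for λ (equivalently, the smallest k with (A − λI)^k v = 0 for every generalised eigenvector v of λ).

  λ = -5: largest Jordan block has size 2, contributing (x + 5)^2

So m_A(x) = (x + 5)^2 = x^2 + 10*x + 25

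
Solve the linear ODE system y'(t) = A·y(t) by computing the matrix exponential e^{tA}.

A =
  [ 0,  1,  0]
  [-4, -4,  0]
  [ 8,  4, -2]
e^{tA} =
  [2*t*exp(-2*t) + exp(-2*t), t*exp(-2*t), 0]
  [-4*t*exp(-2*t), -2*t*exp(-2*t) + exp(-2*t), 0]
  [8*t*exp(-2*t), 4*t*exp(-2*t), exp(-2*t)]

Strategy: write A = P · J · P⁻¹ where J is a Jordan canonical form, so e^{tA} = P · e^{tJ} · P⁻¹, and e^{tJ} can be computed block-by-block.

A has Jordan form
J =
  [-2,  1,  0]
  [ 0, -2,  0]
  [ 0,  0, -2]
(up to reordering of blocks).

Per-block formulas:
  For a 2×2 Jordan block J_2(-2): exp(t · J_2(-2)) = e^(-2t)·(I + t·N), where N is the 2×2 nilpotent shift.
  For a 1×1 block at λ = -2: exp(t · [-2]) = [e^(-2t)].

After assembling e^{tJ} and conjugating by P, we get:

e^{tA} =
  [2*t*exp(-2*t) + exp(-2*t), t*exp(-2*t), 0]
  [-4*t*exp(-2*t), -2*t*exp(-2*t) + exp(-2*t), 0]
  [8*t*exp(-2*t), 4*t*exp(-2*t), exp(-2*t)]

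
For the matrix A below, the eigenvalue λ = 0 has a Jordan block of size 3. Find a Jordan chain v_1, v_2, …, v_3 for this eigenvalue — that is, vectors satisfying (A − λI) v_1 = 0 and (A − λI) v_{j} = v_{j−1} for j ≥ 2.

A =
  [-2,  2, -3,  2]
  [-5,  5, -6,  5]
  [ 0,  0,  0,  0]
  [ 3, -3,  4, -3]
A Jordan chain for λ = 0 of length 3:
v_1 = (2, 5, 0, -3)ᵀ
v_2 = (-3, -6, 0, 4)ᵀ
v_3 = (0, 0, 1, 0)ᵀ

Let N = A − (0)·I. We want v_3 with N^3 v_3 = 0 but N^2 v_3 ≠ 0; then v_{j-1} := N · v_j for j = 3, …, 2.

Pick v_3 = (0, 0, 1, 0)ᵀ.
Then v_2 = N · v_3 = (-3, -6, 0, 4)ᵀ.
Then v_1 = N · v_2 = (2, 5, 0, -3)ᵀ.

Sanity check: (A − (0)·I) v_1 = (0, 0, 0, 0)ᵀ = 0. ✓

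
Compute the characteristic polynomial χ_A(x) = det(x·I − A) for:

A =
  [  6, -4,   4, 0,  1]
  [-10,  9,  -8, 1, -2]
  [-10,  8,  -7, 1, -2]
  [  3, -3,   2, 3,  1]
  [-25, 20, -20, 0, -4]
x^5 - 7*x^4 + 19*x^3 - 25*x^2 + 16*x - 4

Expanding det(x·I − A) (e.g. by cofactor expansion or by noting that A is similar to its Jordan form J, which has the same characteristic polynomial as A) gives
  χ_A(x) = x^5 - 7*x^4 + 19*x^3 - 25*x^2 + 16*x - 4
which factors as (x - 2)^2*(x - 1)^3. The eigenvalues (with algebraic multiplicities) are λ = 1 with multiplicity 3, λ = 2 with multiplicity 2.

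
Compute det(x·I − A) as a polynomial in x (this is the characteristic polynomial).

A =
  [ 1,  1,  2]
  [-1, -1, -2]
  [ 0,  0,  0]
x^3

Expanding det(x·I − A) (e.g. by cofactor expansion or by noting that A is similar to its Jordan form J, which has the same characteristic polynomial as A) gives
  χ_A(x) = x^3
which factors as x^3. The eigenvalues (with algebraic multiplicities) are λ = 0 with multiplicity 3.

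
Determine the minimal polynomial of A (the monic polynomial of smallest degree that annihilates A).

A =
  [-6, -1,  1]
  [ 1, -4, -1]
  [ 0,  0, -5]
x^2 + 10*x + 25

The characteristic polynomial is χ_A(x) = (x + 5)^3, so the eigenvalues are known. The minimal polynomial is
  m_A(x) = Π_λ (x − λ)^{k_λ}
where k_λ is the size of the *largest* Jordan block for λ (equivalently, the smallest k with (A − λI)^k v = 0 for every generalised eigenvector v of λ).

  λ = -5: largest Jordan block has size 2, contributing (x + 5)^2

So m_A(x) = (x + 5)^2 = x^2 + 10*x + 25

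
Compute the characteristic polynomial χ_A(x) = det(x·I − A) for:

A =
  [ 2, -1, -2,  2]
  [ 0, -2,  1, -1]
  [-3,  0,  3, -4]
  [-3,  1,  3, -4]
x^4 + x^3 - 3*x^2 - 5*x - 2

Expanding det(x·I − A) (e.g. by cofactor expansion or by noting that A is similar to its Jordan form J, which has the same characteristic polynomial as A) gives
  χ_A(x) = x^4 + x^3 - 3*x^2 - 5*x - 2
which factors as (x - 2)*(x + 1)^3. The eigenvalues (with algebraic multiplicities) are λ = -1 with multiplicity 3, λ = 2 with multiplicity 1.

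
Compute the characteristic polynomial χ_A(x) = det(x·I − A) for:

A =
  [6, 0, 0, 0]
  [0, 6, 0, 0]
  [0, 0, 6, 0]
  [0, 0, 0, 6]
x^4 - 24*x^3 + 216*x^2 - 864*x + 1296

Expanding det(x·I − A) (e.g. by cofactor expansion or by noting that A is similar to its Jordan form J, which has the same characteristic polynomial as A) gives
  χ_A(x) = x^4 - 24*x^3 + 216*x^2 - 864*x + 1296
which factors as (x - 6)^4. The eigenvalues (with algebraic multiplicities) are λ = 6 with multiplicity 4.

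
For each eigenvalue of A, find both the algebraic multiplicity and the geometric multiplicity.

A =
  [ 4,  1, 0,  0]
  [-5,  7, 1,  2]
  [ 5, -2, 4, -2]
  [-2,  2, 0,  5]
λ = 5: alg = 4, geom = 2

Step 1 — factor the characteristic polynomial to read off the algebraic multiplicities:
  χ_A(x) = (x - 5)^4

Step 2 — compute geometric multiplicities via the rank-nullity identity g(λ) = n − rank(A − λI):
  rank(A − (5)·I) = 2, so dim ker(A − (5)·I) = n − 2 = 2

Summary:
  λ = 5: algebraic multiplicity = 4, geometric multiplicity = 2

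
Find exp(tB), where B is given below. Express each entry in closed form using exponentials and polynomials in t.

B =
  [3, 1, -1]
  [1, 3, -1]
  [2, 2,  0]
e^{tB} =
  [t*exp(2*t) + exp(2*t), t*exp(2*t), -t*exp(2*t)]
  [t*exp(2*t), t*exp(2*t) + exp(2*t), -t*exp(2*t)]
  [2*t*exp(2*t), 2*t*exp(2*t), -2*t*exp(2*t) + exp(2*t)]

Strategy: write B = P · J · P⁻¹ where J is a Jordan canonical form, so e^{tB} = P · e^{tJ} · P⁻¹, and e^{tJ} can be computed block-by-block.

B has Jordan form
J =
  [2, 1, 0]
  [0, 2, 0]
  [0, 0, 2]
(up to reordering of blocks).

Per-block formulas:
  For a 2×2 Jordan block J_2(2): exp(t · J_2(2)) = e^(2t)·(I + t·N), where N is the 2×2 nilpotent shift.
  For a 1×1 block at λ = 2: exp(t · [2]) = [e^(2t)].

After assembling e^{tJ} and conjugating by P, we get:

e^{tB} =
  [t*exp(2*t) + exp(2*t), t*exp(2*t), -t*exp(2*t)]
  [t*exp(2*t), t*exp(2*t) + exp(2*t), -t*exp(2*t)]
  [2*t*exp(2*t), 2*t*exp(2*t), -2*t*exp(2*t) + exp(2*t)]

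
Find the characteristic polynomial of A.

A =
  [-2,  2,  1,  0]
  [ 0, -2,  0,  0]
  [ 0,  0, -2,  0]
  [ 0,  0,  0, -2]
x^4 + 8*x^3 + 24*x^2 + 32*x + 16

Expanding det(x·I − A) (e.g. by cofactor expansion or by noting that A is similar to its Jordan form J, which has the same characteristic polynomial as A) gives
  χ_A(x) = x^4 + 8*x^3 + 24*x^2 + 32*x + 16
which factors as (x + 2)^4. The eigenvalues (with algebraic multiplicities) are λ = -2 with multiplicity 4.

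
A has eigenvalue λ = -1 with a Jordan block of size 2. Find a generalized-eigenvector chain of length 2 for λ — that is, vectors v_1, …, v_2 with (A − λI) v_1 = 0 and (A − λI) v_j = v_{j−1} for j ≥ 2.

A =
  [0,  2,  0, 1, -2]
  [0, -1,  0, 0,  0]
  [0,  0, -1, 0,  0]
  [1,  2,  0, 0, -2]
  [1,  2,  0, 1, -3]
A Jordan chain for λ = -1 of length 2:
v_1 = (1, 0, 0, 1, 1)ᵀ
v_2 = (1, 0, 0, 0, 0)ᵀ

Let N = A − (-1)·I. We want v_2 with N^2 v_2 = 0 but N^1 v_2 ≠ 0; then v_{j-1} := N · v_j for j = 2, …, 2.

Pick v_2 = (1, 0, 0, 0, 0)ᵀ.
Then v_1 = N · v_2 = (1, 0, 0, 1, 1)ᵀ.

Sanity check: (A − (-1)·I) v_1 = (0, 0, 0, 0, 0)ᵀ = 0. ✓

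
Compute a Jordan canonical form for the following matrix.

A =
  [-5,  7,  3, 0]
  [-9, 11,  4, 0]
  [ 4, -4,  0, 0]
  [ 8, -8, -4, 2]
J_3(2) ⊕ J_1(2)

The characteristic polynomial is
  det(x·I − A) = x^4 - 8*x^3 + 24*x^2 - 32*x + 16 = (x - 2)^4

Eigenvalues and multiplicities (the geometric multiplicity of λ is n − rank(A − λI), which equals the number of Jordan blocks for λ):
  λ = 2: algebraic multiplicity = 4, geometric multiplicity = 2

Determining the block sizes for each eigenvalue:
  λ = 2: with am = 4 and gm = 2, the partition is not yet determined (e.g. several partitions of 4 into 2 parts exist). Let N = A − (2)·I. Computing rank(N^1) = 2, rank(N^2) = 1, rank(N^3) = 0; the number of blocks of size ≥ j is rank(N^{j−1}) − rank(N^j), giving [2, 1, 1]. So we have 1 block(s) of size 3, 1 block(s) of size 1 → block sizes [3, 1]

Assembling the blocks gives a Jordan form
J =
  [2, 1, 0, 0]
  [0, 2, 1, 0]
  [0, 0, 2, 0]
  [0, 0, 0, 2]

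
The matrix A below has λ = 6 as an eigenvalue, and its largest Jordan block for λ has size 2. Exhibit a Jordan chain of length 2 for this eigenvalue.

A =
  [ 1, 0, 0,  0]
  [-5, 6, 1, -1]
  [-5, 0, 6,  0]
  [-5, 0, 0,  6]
A Jordan chain for λ = 6 of length 2:
v_1 = (0, 1, 0, 0)ᵀ
v_2 = (0, 0, 1, 0)ᵀ

Let N = A − (6)·I. We want v_2 with N^2 v_2 = 0 but N^1 v_2 ≠ 0; then v_{j-1} := N · v_j for j = 2, …, 2.

Pick v_2 = (0, 0, 1, 0)ᵀ.
Then v_1 = N · v_2 = (0, 1, 0, 0)ᵀ.

Sanity check: (A − (6)·I) v_1 = (0, 0, 0, 0)ᵀ = 0. ✓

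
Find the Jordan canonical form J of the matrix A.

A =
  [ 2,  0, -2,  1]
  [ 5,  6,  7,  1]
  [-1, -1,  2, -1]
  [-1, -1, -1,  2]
J_3(3) ⊕ J_1(3)

The characteristic polynomial is
  det(x·I − A) = x^4 - 12*x^3 + 54*x^2 - 108*x + 81 = (x - 3)^4

Eigenvalues and multiplicities (the geometric multiplicity of λ is n − rank(A − λI), which equals the number of Jordan blocks for λ):
  λ = 3: algebraic multiplicity = 4, geometric multiplicity = 2

Determining the block sizes for each eigenvalue:
  λ = 3: with am = 4 and gm = 2, the partition is not yet determined (e.g. several partitions of 4 into 2 parts exist). Let N = A − (3)·I. Computing rank(N^1) = 2, rank(N^2) = 1, rank(N^3) = 0; the number of blocks of size ≥ j is rank(N^{j−1}) − rank(N^j), giving [2, 1, 1]. So we have 1 block(s) of size 3, 1 block(s) of size 1 → block sizes [3, 1]

Assembling the blocks gives a Jordan form
J =
  [3, 1, 0, 0]
  [0, 3, 1, 0]
  [0, 0, 3, 0]
  [0, 0, 0, 3]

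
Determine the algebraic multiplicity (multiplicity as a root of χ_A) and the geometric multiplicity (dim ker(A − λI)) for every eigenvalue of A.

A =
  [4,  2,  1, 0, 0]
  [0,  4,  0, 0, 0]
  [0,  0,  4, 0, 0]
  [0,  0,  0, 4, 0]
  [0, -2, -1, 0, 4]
λ = 4: alg = 5, geom = 4

Step 1 — factor the characteristic polynomial to read off the algebraic multiplicities:
  χ_A(x) = (x - 4)^5

Step 2 — compute geometric multiplicities via the rank-nullity identity g(λ) = n − rank(A − λI):
  rank(A − (4)·I) = 1, so dim ker(A − (4)·I) = n − 1 = 4

Summary:
  λ = 4: algebraic multiplicity = 5, geometric multiplicity = 4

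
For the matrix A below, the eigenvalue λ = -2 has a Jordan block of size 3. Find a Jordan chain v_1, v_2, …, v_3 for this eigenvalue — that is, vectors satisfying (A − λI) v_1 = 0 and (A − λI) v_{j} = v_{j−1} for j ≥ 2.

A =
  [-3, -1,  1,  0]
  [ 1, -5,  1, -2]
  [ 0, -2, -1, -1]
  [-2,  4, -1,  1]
A Jordan chain for λ = -2 of length 3:
v_1 = (2, -2, 0, 4)ᵀ
v_2 = (-1, -3, -2, 4)ᵀ
v_3 = (0, 1, 0, 0)ᵀ

Let N = A − (-2)·I. We want v_3 with N^3 v_3 = 0 but N^2 v_3 ≠ 0; then v_{j-1} := N · v_j for j = 3, …, 2.

Pick v_3 = (0, 1, 0, 0)ᵀ.
Then v_2 = N · v_3 = (-1, -3, -2, 4)ᵀ.
Then v_1 = N · v_2 = (2, -2, 0, 4)ᵀ.

Sanity check: (A − (-2)·I) v_1 = (0, 0, 0, 0)ᵀ = 0. ✓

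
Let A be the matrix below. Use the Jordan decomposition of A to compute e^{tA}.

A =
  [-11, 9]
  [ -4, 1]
e^{tA} =
  [-6*t*exp(-5*t) + exp(-5*t), 9*t*exp(-5*t)]
  [-4*t*exp(-5*t), 6*t*exp(-5*t) + exp(-5*t)]

Strategy: write A = P · J · P⁻¹ where J is a Jordan canonical form, so e^{tA} = P · e^{tJ} · P⁻¹, and e^{tJ} can be computed block-by-block.

A has Jordan form
J =
  [-5,  1]
  [ 0, -5]
(up to reordering of blocks).

Per-block formulas:
  For a 2×2 Jordan block J_2(-5): exp(t · J_2(-5)) = e^(-5t)·(I + t·N), where N is the 2×2 nilpotent shift.

After assembling e^{tJ} and conjugating by P, we get:

e^{tA} =
  [-6*t*exp(-5*t) + exp(-5*t), 9*t*exp(-5*t)]
  [-4*t*exp(-5*t), 6*t*exp(-5*t) + exp(-5*t)]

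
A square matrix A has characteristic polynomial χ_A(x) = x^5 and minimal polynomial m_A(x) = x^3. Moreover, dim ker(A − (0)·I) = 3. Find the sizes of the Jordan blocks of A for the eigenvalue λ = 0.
Block sizes for λ = 0: [3, 1, 1]

Step 1 — from the characteristic polynomial, algebraic multiplicity of λ = 0 is 5. From dim ker(A − (0)·I) = 3, there are exactly 3 Jordan blocks for λ = 0.
Step 2 — from the minimal polynomial, the factor (x − 0)^3 tells us the largest block for λ = 0 has size 3.
Step 3 — with total size 5, 3 blocks, and largest block 3, the block sizes (in nonincreasing order) are [3, 1, 1].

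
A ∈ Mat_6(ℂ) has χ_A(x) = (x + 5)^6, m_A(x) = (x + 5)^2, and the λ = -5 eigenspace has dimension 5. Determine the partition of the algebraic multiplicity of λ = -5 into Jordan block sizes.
Block sizes for λ = -5: [2, 1, 1, 1, 1]

Step 1 — from the characteristic polynomial, algebraic multiplicity of λ = -5 is 6. From dim ker(A − (-5)·I) = 5, there are exactly 5 Jordan blocks for λ = -5.
Step 2 — from the minimal polynomial, the factor (x + 5)^2 tells us the largest block for λ = -5 has size 2.
Step 3 — with total size 6, 5 blocks, and largest block 2, the block sizes (in nonincreasing order) are [2, 1, 1, 1, 1].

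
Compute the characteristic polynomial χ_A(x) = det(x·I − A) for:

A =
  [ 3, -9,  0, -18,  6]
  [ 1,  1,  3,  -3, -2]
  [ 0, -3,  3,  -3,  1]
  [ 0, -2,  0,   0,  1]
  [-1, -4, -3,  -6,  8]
x^5 - 15*x^4 + 90*x^3 - 270*x^2 + 405*x - 243

Expanding det(x·I − A) (e.g. by cofactor expansion or by noting that A is similar to its Jordan form J, which has the same characteristic polynomial as A) gives
  χ_A(x) = x^5 - 15*x^4 + 90*x^3 - 270*x^2 + 405*x - 243
which factors as (x - 3)^5. The eigenvalues (with algebraic multiplicities) are λ = 3 with multiplicity 5.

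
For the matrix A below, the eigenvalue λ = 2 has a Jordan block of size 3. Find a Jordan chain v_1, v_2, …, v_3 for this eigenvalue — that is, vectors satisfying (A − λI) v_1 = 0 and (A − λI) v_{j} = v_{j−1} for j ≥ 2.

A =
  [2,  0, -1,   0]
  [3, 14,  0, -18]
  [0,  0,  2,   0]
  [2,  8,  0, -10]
A Jordan chain for λ = 2 of length 3:
v_1 = (0, -3, 0, -2)ᵀ
v_2 = (-1, 0, 0, 0)ᵀ
v_3 = (0, 0, 1, 0)ᵀ

Let N = A − (2)·I. We want v_3 with N^3 v_3 = 0 but N^2 v_3 ≠ 0; then v_{j-1} := N · v_j for j = 3, …, 2.

Pick v_3 = (0, 0, 1, 0)ᵀ.
Then v_2 = N · v_3 = (-1, 0, 0, 0)ᵀ.
Then v_1 = N · v_2 = (0, -3, 0, -2)ᵀ.

Sanity check: (A − (2)·I) v_1 = (0, 0, 0, 0)ᵀ = 0. ✓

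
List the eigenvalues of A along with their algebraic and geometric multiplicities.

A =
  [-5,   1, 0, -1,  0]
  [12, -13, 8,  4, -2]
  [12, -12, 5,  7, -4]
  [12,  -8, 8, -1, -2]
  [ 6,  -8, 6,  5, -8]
λ = -5: alg = 4, geom = 2; λ = -2: alg = 1, geom = 1

Step 1 — factor the characteristic polynomial to read off the algebraic multiplicities:
  χ_A(x) = (x + 2)*(x + 5)^4

Step 2 — compute geometric multiplicities via the rank-nullity identity g(λ) = n − rank(A − λI):
  rank(A − (-5)·I) = 3, so dim ker(A − (-5)·I) = n − 3 = 2
  rank(A − (-2)·I) = 4, so dim ker(A − (-2)·I) = n − 4 = 1

Summary:
  λ = -5: algebraic multiplicity = 4, geometric multiplicity = 2
  λ = -2: algebraic multiplicity = 1, geometric multiplicity = 1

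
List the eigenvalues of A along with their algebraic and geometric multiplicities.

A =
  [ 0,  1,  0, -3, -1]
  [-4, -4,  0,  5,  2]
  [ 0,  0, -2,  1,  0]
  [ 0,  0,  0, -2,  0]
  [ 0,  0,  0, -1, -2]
λ = -2: alg = 5, geom = 3

Step 1 — factor the characteristic polynomial to read off the algebraic multiplicities:
  χ_A(x) = (x + 2)^5

Step 2 — compute geometric multiplicities via the rank-nullity identity g(λ) = n − rank(A − λI):
  rank(A − (-2)·I) = 2, so dim ker(A − (-2)·I) = n − 2 = 3

Summary:
  λ = -2: algebraic multiplicity = 5, geometric multiplicity = 3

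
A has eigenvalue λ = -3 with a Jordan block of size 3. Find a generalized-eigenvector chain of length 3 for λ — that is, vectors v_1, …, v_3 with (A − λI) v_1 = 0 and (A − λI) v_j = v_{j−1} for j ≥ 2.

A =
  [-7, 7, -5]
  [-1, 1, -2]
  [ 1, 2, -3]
A Jordan chain for λ = -3 of length 3:
v_1 = (4, -2, -6)ᵀ
v_2 = (-4, -1, 1)ᵀ
v_3 = (1, 0, 0)ᵀ

Let N = A − (-3)·I. We want v_3 with N^3 v_3 = 0 but N^2 v_3 ≠ 0; then v_{j-1} := N · v_j for j = 3, …, 2.

Pick v_3 = (1, 0, 0)ᵀ.
Then v_2 = N · v_3 = (-4, -1, 1)ᵀ.
Then v_1 = N · v_2 = (4, -2, -6)ᵀ.

Sanity check: (A − (-3)·I) v_1 = (0, 0, 0)ᵀ = 0. ✓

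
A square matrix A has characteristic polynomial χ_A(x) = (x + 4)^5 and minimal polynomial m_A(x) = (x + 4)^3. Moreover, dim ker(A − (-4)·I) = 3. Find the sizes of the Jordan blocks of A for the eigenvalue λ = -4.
Block sizes for λ = -4: [3, 1, 1]

Step 1 — from the characteristic polynomial, algebraic multiplicity of λ = -4 is 5. From dim ker(A − (-4)·I) = 3, there are exactly 3 Jordan blocks for λ = -4.
Step 2 — from the minimal polynomial, the factor (x + 4)^3 tells us the largest block for λ = -4 has size 3.
Step 3 — with total size 5, 3 blocks, and largest block 3, the block sizes (in nonincreasing order) are [3, 1, 1].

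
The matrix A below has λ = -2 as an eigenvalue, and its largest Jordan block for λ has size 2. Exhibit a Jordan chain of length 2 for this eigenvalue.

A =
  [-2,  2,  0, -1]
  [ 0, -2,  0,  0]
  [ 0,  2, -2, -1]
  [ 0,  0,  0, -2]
A Jordan chain for λ = -2 of length 2:
v_1 = (2, 0, 2, 0)ᵀ
v_2 = (0, 1, 0, 0)ᵀ

Let N = A − (-2)·I. We want v_2 with N^2 v_2 = 0 but N^1 v_2 ≠ 0; then v_{j-1} := N · v_j for j = 2, …, 2.

Pick v_2 = (0, 1, 0, 0)ᵀ.
Then v_1 = N · v_2 = (2, 0, 2, 0)ᵀ.

Sanity check: (A − (-2)·I) v_1 = (0, 0, 0, 0)ᵀ = 0. ✓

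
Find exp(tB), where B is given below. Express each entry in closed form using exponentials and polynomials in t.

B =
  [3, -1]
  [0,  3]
e^{tB} =
  [exp(3*t), -t*exp(3*t)]
  [0, exp(3*t)]

Strategy: write B = P · J · P⁻¹ where J is a Jordan canonical form, so e^{tB} = P · e^{tJ} · P⁻¹, and e^{tJ} can be computed block-by-block.

B has Jordan form
J =
  [3, 1]
  [0, 3]
(up to reordering of blocks).

Per-block formulas:
  For a 2×2 Jordan block J_2(3): exp(t · J_2(3)) = e^(3t)·(I + t·N), where N is the 2×2 nilpotent shift.

After assembling e^{tJ} and conjugating by P, we get:

e^{tB} =
  [exp(3*t), -t*exp(3*t)]
  [0, exp(3*t)]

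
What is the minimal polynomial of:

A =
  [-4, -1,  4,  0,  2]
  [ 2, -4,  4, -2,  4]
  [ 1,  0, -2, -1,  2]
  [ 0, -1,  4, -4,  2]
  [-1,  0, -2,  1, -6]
x^2 + 8*x + 16

The characteristic polynomial is χ_A(x) = (x + 4)^5, so the eigenvalues are known. The minimal polynomial is
  m_A(x) = Π_λ (x − λ)^{k_λ}
where k_λ is the size of the *largest* Jordan block for λ (equivalently, the smallest k with (A − λI)^k v = 0 for every generalised eigenvector v of λ).

  λ = -4: largest Jordan block has size 2, contributing (x + 4)^2

So m_A(x) = (x + 4)^2 = x^2 + 8*x + 16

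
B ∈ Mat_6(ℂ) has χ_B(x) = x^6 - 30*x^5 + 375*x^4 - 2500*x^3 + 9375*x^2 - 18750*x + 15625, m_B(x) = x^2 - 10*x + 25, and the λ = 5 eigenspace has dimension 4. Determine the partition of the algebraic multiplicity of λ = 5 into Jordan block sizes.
Block sizes for λ = 5: [2, 2, 1, 1]

Step 1 — from the characteristic polynomial, algebraic multiplicity of λ = 5 is 6. From dim ker(B − (5)·I) = 4, there are exactly 4 Jordan blocks for λ = 5.
Step 2 — from the minimal polynomial, the factor (x − 5)^2 tells us the largest block for λ = 5 has size 2.
Step 3 — with total size 6, 4 blocks, and largest block 2, the block sizes (in nonincreasing order) are [2, 2, 1, 1].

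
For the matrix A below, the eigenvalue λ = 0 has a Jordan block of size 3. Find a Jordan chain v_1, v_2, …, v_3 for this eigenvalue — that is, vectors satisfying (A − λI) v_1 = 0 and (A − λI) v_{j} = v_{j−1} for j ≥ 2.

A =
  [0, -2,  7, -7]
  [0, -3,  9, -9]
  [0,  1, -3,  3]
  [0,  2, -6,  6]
A Jordan chain for λ = 0 of length 3:
v_1 = (-1, 0, 0, 0)ᵀ
v_2 = (-2, -3, 1, 2)ᵀ
v_3 = (0, 1, 0, 0)ᵀ

Let N = A − (0)·I. We want v_3 with N^3 v_3 = 0 but N^2 v_3 ≠ 0; then v_{j-1} := N · v_j for j = 3, …, 2.

Pick v_3 = (0, 1, 0, 0)ᵀ.
Then v_2 = N · v_3 = (-2, -3, 1, 2)ᵀ.
Then v_1 = N · v_2 = (-1, 0, 0, 0)ᵀ.

Sanity check: (A − (0)·I) v_1 = (0, 0, 0, 0)ᵀ = 0. ✓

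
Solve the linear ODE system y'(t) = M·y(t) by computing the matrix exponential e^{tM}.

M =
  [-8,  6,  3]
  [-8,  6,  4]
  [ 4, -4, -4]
e^{tM} =
  [-6*t*exp(-2*t) + exp(-2*t), 6*t*exp(-2*t), 3*t*exp(-2*t)]
  [-8*t*exp(-2*t), 8*t*exp(-2*t) + exp(-2*t), 4*t*exp(-2*t)]
  [4*t*exp(-2*t), -4*t*exp(-2*t), -2*t*exp(-2*t) + exp(-2*t)]

Strategy: write M = P · J · P⁻¹ where J is a Jordan canonical form, so e^{tM} = P · e^{tJ} · P⁻¹, and e^{tJ} can be computed block-by-block.

M has Jordan form
J =
  [-2,  1,  0]
  [ 0, -2,  0]
  [ 0,  0, -2]
(up to reordering of blocks).

Per-block formulas:
  For a 1×1 block at λ = -2: exp(t · [-2]) = [e^(-2t)].
  For a 2×2 Jordan block J_2(-2): exp(t · J_2(-2)) = e^(-2t)·(I + t·N), where N is the 2×2 nilpotent shift.

After assembling e^{tJ} and conjugating by P, we get:

e^{tM} =
  [-6*t*exp(-2*t) + exp(-2*t), 6*t*exp(-2*t), 3*t*exp(-2*t)]
  [-8*t*exp(-2*t), 8*t*exp(-2*t) + exp(-2*t), 4*t*exp(-2*t)]
  [4*t*exp(-2*t), -4*t*exp(-2*t), -2*t*exp(-2*t) + exp(-2*t)]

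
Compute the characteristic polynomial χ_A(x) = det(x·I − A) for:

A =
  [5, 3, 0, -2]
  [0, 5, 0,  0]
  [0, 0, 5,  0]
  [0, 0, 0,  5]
x^4 - 20*x^3 + 150*x^2 - 500*x + 625

Expanding det(x·I − A) (e.g. by cofactor expansion or by noting that A is similar to its Jordan form J, which has the same characteristic polynomial as A) gives
  χ_A(x) = x^4 - 20*x^3 + 150*x^2 - 500*x + 625
which factors as (x - 5)^4. The eigenvalues (with algebraic multiplicities) are λ = 5 with multiplicity 4.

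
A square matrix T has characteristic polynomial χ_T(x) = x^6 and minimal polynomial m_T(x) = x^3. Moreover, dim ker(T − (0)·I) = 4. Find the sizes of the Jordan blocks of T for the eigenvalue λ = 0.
Block sizes for λ = 0: [3, 1, 1, 1]

Step 1 — from the characteristic polynomial, algebraic multiplicity of λ = 0 is 6. From dim ker(T − (0)·I) = 4, there are exactly 4 Jordan blocks for λ = 0.
Step 2 — from the minimal polynomial, the factor (x − 0)^3 tells us the largest block for λ = 0 has size 3.
Step 3 — with total size 6, 4 blocks, and largest block 3, the block sizes (in nonincreasing order) are [3, 1, 1, 1].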